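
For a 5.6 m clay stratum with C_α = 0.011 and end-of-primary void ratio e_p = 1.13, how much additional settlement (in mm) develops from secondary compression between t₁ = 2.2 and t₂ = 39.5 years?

S_s ≈ 36.3 mm

Secondary compression: S_s = C_α·H/(1+e_p)·log₁₀(t₂/t₁)
S_s = 0.011×5.6/(1+1.13)×log₁₀(39.5/2.2)
    = 0.02892 × 1.254 = 0.03627 m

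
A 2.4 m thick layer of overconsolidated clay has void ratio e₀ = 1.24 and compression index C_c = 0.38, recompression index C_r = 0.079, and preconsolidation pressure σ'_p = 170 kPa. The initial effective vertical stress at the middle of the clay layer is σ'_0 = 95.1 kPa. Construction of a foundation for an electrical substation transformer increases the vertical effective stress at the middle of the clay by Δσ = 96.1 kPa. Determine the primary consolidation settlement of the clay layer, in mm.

Final effective stress: σ'_f = 95.1 + 96.1 = 191.2 kPa.
σ'_f = 191.2 > σ'_p = 170 kPa, so the stress path crosses the preconsolidation pressure — recompression up to σ'_p, then virgin compression beyond:
S_c = H/(1+e₀)·[C_r·log₁₀(σ'_p/σ'_0) + C_c·log₁₀(σ'_f/σ'_p)]
    = 2.4/2.24 × [0.079×log₁₀(170/95.1) + 0.38×log₁₀(191.2/170)]
    = 1.0714 × [0.019929 + 0.019395] = 0.04213 m

S_c ≈ 42.1 mm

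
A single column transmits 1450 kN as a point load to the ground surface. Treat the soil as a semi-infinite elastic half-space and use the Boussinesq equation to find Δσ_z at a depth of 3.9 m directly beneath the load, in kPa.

Boussinesq vertical stress below a point load on an elastic half-space:
Δσ_z = 3P/(2πz²) · [1 + (r/z)²]^(−5/2)
r/z = 0/3.9 = 0; [1+(r/z)²]^(−5/2) = 1.
Δσ_z = 3×1450/(2π×3.9²) × 1 = 45.518 × 1 = 45.52 kPa

Δσ_z ≈ 45.5 kPa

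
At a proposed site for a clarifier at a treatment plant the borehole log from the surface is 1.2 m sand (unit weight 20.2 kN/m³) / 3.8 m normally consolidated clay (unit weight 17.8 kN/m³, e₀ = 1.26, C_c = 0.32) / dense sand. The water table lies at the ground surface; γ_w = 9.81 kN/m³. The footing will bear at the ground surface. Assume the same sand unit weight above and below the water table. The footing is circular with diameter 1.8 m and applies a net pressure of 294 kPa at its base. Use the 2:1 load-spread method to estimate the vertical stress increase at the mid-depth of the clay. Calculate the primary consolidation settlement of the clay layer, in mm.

Mid-depth of clay below the ground surface: z = 1.2 + 3.8/2 = 3.1 m.
Total vertical stress at mid-clay: σ_v = 20.2×1.2 + 17.8×1.9 = 58.06 kPa.
Pore pressure: u = 9.81×(3.1 − 0) = 30.411 kPa.
Initial effective stress: σ'_0 = σ_v − u = 58.06 − 30.411 = 27.649 kPa.
Stress increase at mid-clay by the 2:1 spreading method:
Δσ ≈ qD²/(D+z)² = 294×1.8²/(1.8+3.1)² = 39.673 kPa
Final effective stress: σ'_f = σ'_0 + Δσ = 27.649 + 39.673 = 67.322 kPa.
Normally consolidated clay, so the full stress increment lies on the virgin compression line:
S_c = C_c·H/(1+e₀)·log₁₀(σ'_f/σ'_0) = 0.32×3.8/(1+1.26)×log₁₀(67.322/27.649)
    = 0.53805 × 0.38648 = 0.2079 m

S_c ≈ 208 mm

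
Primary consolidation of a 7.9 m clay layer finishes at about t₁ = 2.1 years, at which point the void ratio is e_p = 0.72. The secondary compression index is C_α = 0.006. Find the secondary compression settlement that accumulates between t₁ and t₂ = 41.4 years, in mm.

S_s ≈ 35.7 mm

Secondary compression: S_s = C_α·H/(1+e_p)·log₁₀(t₂/t₁)
S_s = 0.006×7.9/(1+0.72)×log₁₀(41.4/2.1)
    = 0.02756 × 1.295 = 0.03568 m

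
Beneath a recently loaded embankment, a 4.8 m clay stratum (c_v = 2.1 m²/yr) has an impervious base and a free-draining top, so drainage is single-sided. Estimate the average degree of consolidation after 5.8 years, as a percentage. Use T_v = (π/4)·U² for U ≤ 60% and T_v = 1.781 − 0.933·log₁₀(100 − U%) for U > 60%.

Drainage path length: H_d = H = 4.8 m (single drainage).
T_v = c_v·t/H_d² = 2.1×5.8/4.8² = 0.52865.
T_v = 0.52865 corresponds to the U > 60% branch:
U = 1 − 10^((1.781 − T_v)/0.933)/100 = 0.7801

U ≈ 78 %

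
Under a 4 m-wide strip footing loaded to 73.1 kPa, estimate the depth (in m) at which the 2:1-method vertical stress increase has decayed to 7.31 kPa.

2:1 spreading — at depth z the loaded area has grown by z in each plan dimension:
qB/(B+z) = Δσ_z ⇒ z = qB/Δσ_z − B = 73.1×4/7.31 − 4 = 36 m

z ≈ 36 m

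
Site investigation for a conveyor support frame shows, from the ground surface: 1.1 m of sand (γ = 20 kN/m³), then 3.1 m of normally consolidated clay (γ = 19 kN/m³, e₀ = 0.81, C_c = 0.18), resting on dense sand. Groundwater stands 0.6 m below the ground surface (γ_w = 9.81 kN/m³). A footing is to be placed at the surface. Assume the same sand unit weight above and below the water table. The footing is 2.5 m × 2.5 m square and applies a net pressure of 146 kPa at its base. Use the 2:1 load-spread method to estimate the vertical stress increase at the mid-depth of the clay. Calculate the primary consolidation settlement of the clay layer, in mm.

Mid-depth of clay below the ground surface: z = 1.1 + 3.1/2 = 2.65 m.
Total vertical stress at mid-clay: σ_v = 20×1.1 + 19×1.55 = 51.45 kPa.
Pore pressure: u = 9.81×(2.65 − 0.6) = 20.11 kPa.
Initial effective stress: σ'_0 = σ_v − u = 51.45 − 20.11 = 31.34 kPa.
Stress increase at mid-clay by the 2:1 spreading method:
Δσ = qBL/((B+z)(L+z)) = 146×2.5×2.5/((2.5+2.65)(2.5+2.65)) = 34.405 kPa
Final effective stress: σ'_f = σ'_0 + Δσ = 31.34 + 34.405 = 65.745 kPa.
Normally consolidated clay, so the full stress increment lies on the virgin compression line:
S_c = C_c·H/(1+e₀)·log₁₀(σ'_f/σ'_0) = 0.18×3.1/(1+0.81)×log₁₀(65.745/31.34)
    = 0.30829 × 0.32176 = 0.0992 m

S_c ≈ 99.2 mm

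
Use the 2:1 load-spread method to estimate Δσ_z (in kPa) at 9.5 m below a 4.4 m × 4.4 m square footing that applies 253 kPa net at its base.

Δσ_z ≈ 25.4 kPa

By the 2:1 method the load spreads at 1 horizontal : 2 vertical, so at depth z the loaded area has grown by z in each plan dimension:
Δσ = qBL/((B+z)(L+z)) = 253×4.4×4.4/((4.4+9.5)(4.4+9.5)) = 25.351 kPa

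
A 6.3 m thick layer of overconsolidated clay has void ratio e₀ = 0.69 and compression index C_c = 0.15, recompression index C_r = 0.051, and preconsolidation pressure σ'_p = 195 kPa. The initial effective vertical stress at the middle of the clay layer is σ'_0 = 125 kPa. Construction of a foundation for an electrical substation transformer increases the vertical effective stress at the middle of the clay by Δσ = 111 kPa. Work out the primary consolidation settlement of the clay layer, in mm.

S_c ≈ 83.1 mm

Final effective stress: σ'_f = 125 + 111 = 236 kPa.
σ'_f = 236 > σ'_p = 195 kPa, so the stress path crosses the preconsolidation pressure — recompression up to σ'_p, then virgin compression beyond:
S_c = H/(1+e₀)·[C_r·log₁₀(σ'_p/σ'_0) + C_c·log₁₀(σ'_f/σ'_p)]
    = 6.3/1.69 × [0.051×log₁₀(195/125) + 0.15×log₁₀(236/195)]
    = 3.7278 × [0.0098494 + 0.012432] = 0.08306 m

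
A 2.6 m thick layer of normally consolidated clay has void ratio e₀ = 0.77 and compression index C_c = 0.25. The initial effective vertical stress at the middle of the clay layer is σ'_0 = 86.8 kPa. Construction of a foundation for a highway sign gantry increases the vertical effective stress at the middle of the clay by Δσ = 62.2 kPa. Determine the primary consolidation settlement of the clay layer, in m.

S_c ≈ 0.0862 m

Final effective stress: σ'_f = σ'_0 + Δσ = 86.8 + 62.2 = 149 kPa.
Normally consolidated clay, so the full stress increment lies on the virgin compression line:
S_c = C_c·H/(1+e₀)·log₁₀(σ'_f/σ'_0) = 0.25×2.6/(1+0.77)×log₁₀(149/86.8)
    = 0.36723 × 0.23467 = 0.08618 m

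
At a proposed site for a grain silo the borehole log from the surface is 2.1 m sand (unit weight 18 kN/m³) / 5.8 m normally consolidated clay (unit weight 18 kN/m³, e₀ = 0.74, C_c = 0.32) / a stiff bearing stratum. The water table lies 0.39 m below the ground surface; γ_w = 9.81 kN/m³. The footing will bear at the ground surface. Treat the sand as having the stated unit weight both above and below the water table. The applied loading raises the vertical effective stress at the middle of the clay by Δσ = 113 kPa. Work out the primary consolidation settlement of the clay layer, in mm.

Mid-depth of clay below the ground surface: z = 2.1 + 5.8/2 = 5 m.
Total vertical stress at mid-clay: σ_v = 18×2.1 + 18×2.9 = 90 kPa.
Pore pressure: u = 9.81×(5 − 0.39) = 45.224 kPa.
Initial effective stress: σ'_0 = σ_v − u = 90 − 45.224 = 44.776 kPa.
Final effective stress: σ'_f = σ'_0 + Δσ = 44.776 + 113 = 157.78 kPa.
Normally consolidated clay, so the full stress increment lies on the virgin compression line:
S_c = C_c·H/(1+e₀)·log₁₀(σ'_f/σ'_0) = 0.32×5.8/(1+0.74)×log₁₀(157.78/44.776)
    = 1.0667 × 0.54701 = 0.5835 m

S_c ≈ 583 mm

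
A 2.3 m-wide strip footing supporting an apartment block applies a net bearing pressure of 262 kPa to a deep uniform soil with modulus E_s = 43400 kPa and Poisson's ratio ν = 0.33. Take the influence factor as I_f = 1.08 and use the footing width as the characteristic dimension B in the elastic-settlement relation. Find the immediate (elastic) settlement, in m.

Immediate (elastic) settlement: S_e = q·B·(1−ν²)/E_s · I_f.
S_e = 262 × 2.3 × (1 − 0.33²) / 43400 × 1.08
    = 262 × 2.3 × 0.8911 / 43400 × 1.08
    = 0.01336 m

S_e ≈ 0.0134 m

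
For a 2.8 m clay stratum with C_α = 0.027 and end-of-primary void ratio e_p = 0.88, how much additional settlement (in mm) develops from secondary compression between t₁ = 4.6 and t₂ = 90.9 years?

Secondary compression: S_s = C_α·H/(1+e_p)·log₁₀(t₂/t₁)
S_s = 0.027×2.8/(1+0.88)×log₁₀(90.9/4.6)
    = 0.04021 × 1.296 = 0.05211 m

S_s ≈ 52.1 mm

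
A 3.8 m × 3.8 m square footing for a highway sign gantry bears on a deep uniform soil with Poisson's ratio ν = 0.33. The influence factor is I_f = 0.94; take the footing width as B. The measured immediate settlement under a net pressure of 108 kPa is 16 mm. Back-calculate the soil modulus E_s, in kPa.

S_e = q·B·(1−ν²)/E_s · I_f  ⇒  E_s = q·B·(1−ν²)·I_f / S_e.
E_s = 108 × 3.8 × 0.8911 × 0.94 / 0.016 = 21490 kPa

E_s ≈ 21500 kPa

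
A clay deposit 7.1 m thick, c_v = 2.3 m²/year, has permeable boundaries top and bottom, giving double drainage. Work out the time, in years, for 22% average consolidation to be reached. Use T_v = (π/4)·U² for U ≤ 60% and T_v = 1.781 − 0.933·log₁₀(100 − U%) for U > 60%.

Drainage path length: H_d = H/2 = 3.55 m (double drainage).
U ≤ 60%: T_v = (π/4)·U² = (π/4)×0.22² = 0.038013.
t = T_v·H_d²/c_v = 0.038013×3.55²/2.3 = 0.2083 years.

t ≈ 0.208 years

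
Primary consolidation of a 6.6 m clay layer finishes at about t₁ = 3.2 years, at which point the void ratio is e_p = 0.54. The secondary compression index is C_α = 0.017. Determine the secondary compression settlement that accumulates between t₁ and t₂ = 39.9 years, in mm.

S_s ≈ 79.8 mm

Secondary compression: S_s = C_α·H/(1+e_p)·log₁₀(t₂/t₁)
S_s = 0.017×6.6/(1+0.54)×log₁₀(39.9/3.2)
    = 0.07286 × 1.096 = 0.07984 m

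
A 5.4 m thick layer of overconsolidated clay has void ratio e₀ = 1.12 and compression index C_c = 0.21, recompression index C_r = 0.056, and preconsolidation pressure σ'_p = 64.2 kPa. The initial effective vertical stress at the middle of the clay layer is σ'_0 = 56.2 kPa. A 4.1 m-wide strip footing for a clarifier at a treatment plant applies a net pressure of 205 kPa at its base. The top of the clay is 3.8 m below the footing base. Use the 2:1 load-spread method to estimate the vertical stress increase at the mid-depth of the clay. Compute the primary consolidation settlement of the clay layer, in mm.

S_c ≈ 182 mm

Mid-depth of clay below the footing base: z = 3.8 + 5.4/2 = 6.5 m.
Stress increase at mid-clay by the 2:1 spreading method:
Δσ = qB/(B+z) = 205×4.1/(4.1+6.5) = 79.292 kPa
Final effective stress: σ'_f = 56.2 + 79.292 = 135.49 kPa.
σ'_f = 135.49 > σ'_p = 64.2 kPa, so the stress path crosses the preconsolidation pressure — recompression up to σ'_p, then virgin compression beyond:
S_c = H/(1+e₀)·[C_r·log₁₀(σ'_p/σ'_0) + C_c·log₁₀(σ'_f/σ'_p)]
    = 5.4/2.12 × [0.056×log₁₀(64.2/56.2) + 0.21×log₁₀(135.49/64.2)]
    = 2.5472 × [0.0032367 + 0.068118] = 0.1818 m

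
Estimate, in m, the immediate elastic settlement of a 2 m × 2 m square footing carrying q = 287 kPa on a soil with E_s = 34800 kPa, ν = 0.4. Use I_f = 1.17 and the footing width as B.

S_e ≈ 0.0162 m

Immediate (elastic) settlement: S_e = q·B·(1−ν²)/E_s · I_f.
S_e = 287 × 2 × (1 − 0.4²) / 34800 × 1.17
    = 287 × 2 × 0.84 / 34800 × 1.17
    = 0.01621 m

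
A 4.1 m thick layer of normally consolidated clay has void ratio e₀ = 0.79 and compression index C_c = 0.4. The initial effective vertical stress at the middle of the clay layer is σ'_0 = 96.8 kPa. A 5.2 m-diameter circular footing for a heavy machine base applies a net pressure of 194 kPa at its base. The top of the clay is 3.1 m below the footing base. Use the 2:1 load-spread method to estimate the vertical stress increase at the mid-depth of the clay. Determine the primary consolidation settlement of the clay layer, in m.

S_c ≈ 0.163 m

Mid-depth of clay below the footing base: z = 3.1 + 4.1/2 = 5.15 m.
Stress increase at mid-clay by the 2:1 spreading method:
Δσ ≈ qD²/(D+z)² = 194×5.2²/(5.2+5.15)² = 48.97 kPa
Final effective stress: σ'_f = σ'_0 + Δσ = 96.8 + 48.97 = 145.77 kPa.
Normally consolidated clay, so the full stress increment lies on the virgin compression line:
S_c = C_c·H/(1+e₀)·log₁₀(σ'_f/σ'_0) = 0.4×4.1/(1+0.79)×log₁₀(145.77/96.8)
    = 0.9162 × 0.17779 = 0.1629 m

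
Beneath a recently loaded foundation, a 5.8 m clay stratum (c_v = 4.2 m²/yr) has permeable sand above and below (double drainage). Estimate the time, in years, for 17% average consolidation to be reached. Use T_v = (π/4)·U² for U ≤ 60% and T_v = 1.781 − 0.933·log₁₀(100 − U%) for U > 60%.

t ≈ 0.0455 years

Drainage path length: H_d = H/2 = 2.9 m (double drainage).
U ≤ 60%: T_v = (π/4)·U² = (π/4)×0.17² = 0.022698.
t = T_v·H_d²/c_v = 0.022698×2.9²/4.2 = 0.04545 years.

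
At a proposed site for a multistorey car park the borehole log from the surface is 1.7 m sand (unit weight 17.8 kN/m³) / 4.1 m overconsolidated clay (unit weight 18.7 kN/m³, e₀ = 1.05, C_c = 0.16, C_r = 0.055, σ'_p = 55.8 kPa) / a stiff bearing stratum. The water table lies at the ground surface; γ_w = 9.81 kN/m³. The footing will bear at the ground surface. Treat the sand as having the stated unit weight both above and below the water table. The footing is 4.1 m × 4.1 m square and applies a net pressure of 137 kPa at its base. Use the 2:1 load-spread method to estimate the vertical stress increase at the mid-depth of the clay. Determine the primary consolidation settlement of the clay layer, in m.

Mid-depth of clay below the ground surface: z = 1.7 + 4.1/2 = 3.75 m.
Total vertical stress at mid-clay: σ_v = 17.8×1.7 + 18.7×2.05 = 68.595 kPa.
Pore pressure: u = 9.81×(3.75 − 0) = 36.788 kPa.
Initial effective stress: σ'_0 = σ_v − u = 68.595 − 36.788 = 31.807 kPa.
Stress increase at mid-clay by the 2:1 spreading method:
Δσ = qBL/((B+z)(L+z)) = 137×4.1×4.1/((4.1+3.75)(4.1+3.75)) = 37.372 kPa
Final effective stress: σ'_f = 31.807 + 37.372 = 69.179 kPa.
σ'_f = 69.179 > σ'_p = 55.8 kPa, so the stress path crosses the preconsolidation pressure — recompression up to σ'_p, then virgin compression beyond:
S_c = H/(1+e₀)·[C_r·log₁₀(σ'_p/σ'_0) + C_c·log₁₀(σ'_f/σ'_p)]
    = 4.1/2.05 × [0.055×log₁₀(55.8/31.807) + 0.16×log₁₀(69.179/55.8)]
    = 2 × [0.013426 + 0.014934] = 0.05672 m

S_c ≈ 0.0567 m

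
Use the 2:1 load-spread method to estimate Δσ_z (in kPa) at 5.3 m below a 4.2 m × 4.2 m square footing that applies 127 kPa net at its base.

Δσ_z ≈ 24.8 kPa

By the 2:1 method the load spreads at 1 horizontal : 2 vertical, so at depth z the loaded area has grown by z in each plan dimension:
Δσ = qBL/((B+z)(L+z)) = 127×4.2×4.2/((4.2+5.3)(4.2+5.3)) = 24.823 kPa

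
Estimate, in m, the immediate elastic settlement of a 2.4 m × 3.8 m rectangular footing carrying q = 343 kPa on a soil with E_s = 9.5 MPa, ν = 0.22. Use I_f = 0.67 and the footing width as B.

S_e ≈ 0.0552 m

Immediate (elastic) settlement: S_e = q·B·(1−ν²)/E_s · I_f.
E_s = 9.5 MPa = 9500 kPa.
S_e = 343 × 2.4 × (1 − 0.22²) / 9500 × 0.67
    = 343 × 2.4 × 0.9516 / 9500 × 0.67
    = 0.05525 m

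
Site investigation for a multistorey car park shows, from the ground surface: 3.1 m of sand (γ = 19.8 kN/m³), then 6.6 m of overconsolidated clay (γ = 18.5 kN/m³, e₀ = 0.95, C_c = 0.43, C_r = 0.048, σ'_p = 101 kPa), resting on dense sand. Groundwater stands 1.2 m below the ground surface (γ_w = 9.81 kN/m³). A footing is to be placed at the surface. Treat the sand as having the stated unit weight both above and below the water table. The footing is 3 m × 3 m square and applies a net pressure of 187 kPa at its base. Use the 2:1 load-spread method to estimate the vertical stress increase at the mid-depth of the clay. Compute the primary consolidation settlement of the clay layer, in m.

Mid-depth of clay below the ground surface: z = 3.1 + 6.6/2 = 6.4 m.
Total vertical stress at mid-clay: σ_v = 19.8×3.1 + 18.5×3.3 = 122.43 kPa.
Pore pressure: u = 9.81×(6.4 − 1.2) = 51.012 kPa.
Initial effective stress: σ'_0 = σ_v − u = 122.43 − 51.012 = 71.418 kPa.
Stress increase at mid-clay by the 2:1 spreading method:
Δσ = qBL/((B+z)(L+z)) = 187×3×3/((3+6.4)(3+6.4)) = 19.047 kPa
Final effective stress: σ'_f = 71.418 + 19.047 = 90.465 kPa.
σ'_f = 90.465 ≤ σ'_p = 101 kPa, so the clay remains overconsolidated and only the recompression index applies:
S_c = C_r·H/(1+e₀)·log₁₀(σ'_f/σ'_0) = 0.048×6.6/1.95×log₁₀(90.465/71.418)
    = 0.16246 × 0.10267 = 0.01668 m

S_c ≈ 0.0167 m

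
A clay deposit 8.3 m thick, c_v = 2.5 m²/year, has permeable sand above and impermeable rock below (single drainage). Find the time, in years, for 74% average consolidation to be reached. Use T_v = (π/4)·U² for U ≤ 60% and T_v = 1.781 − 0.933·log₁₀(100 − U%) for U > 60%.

t ≈ 12.7 years

Drainage path length: H_d = H = 8.3 m (single drainage).
U > 60%: T_v = 1.781 − 0.933·log₁₀(100 − 74) = 0.46083.
t = T_v·H_d²/c_v = 0.46083×8.3²/2.5 = 12.7 years.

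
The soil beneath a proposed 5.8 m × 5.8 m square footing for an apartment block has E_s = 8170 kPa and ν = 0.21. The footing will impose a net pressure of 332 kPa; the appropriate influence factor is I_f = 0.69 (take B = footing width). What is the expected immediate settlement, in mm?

S_e ≈ 155 mm

Immediate (elastic) settlement: S_e = q·B·(1−ν²)/E_s · I_f.
S_e = 332 × 5.8 × (1 − 0.21²) / 8170 × 0.69
    = 332 × 5.8 × 0.9559 / 8170 × 0.69
    = 0.1555 m = 155.5 mm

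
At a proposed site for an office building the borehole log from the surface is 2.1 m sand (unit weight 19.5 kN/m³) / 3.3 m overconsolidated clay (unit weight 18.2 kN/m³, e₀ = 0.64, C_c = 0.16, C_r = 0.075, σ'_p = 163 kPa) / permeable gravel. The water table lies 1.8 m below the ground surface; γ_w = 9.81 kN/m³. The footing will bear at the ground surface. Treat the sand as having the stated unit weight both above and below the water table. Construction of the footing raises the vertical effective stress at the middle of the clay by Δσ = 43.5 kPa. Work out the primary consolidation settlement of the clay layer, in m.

S_c ≈ 0.0399 m

Mid-depth of clay below the ground surface: z = 2.1 + 3.3/2 = 3.75 m.
Total vertical stress at mid-clay: σ_v = 19.5×2.1 + 18.2×1.65 = 70.98 kPa.
Pore pressure: u = 9.81×(3.75 − 1.8) = 19.13 kPa.
Initial effective stress: σ'_0 = σ_v − u = 70.98 − 19.13 = 51.85 kPa.
Final effective stress: σ'_f = 51.85 + 43.5 = 95.35 kPa.
σ'_f = 95.35 ≤ σ'_p = 163 kPa, so the clay remains overconsolidated and only the recompression index applies:
S_c = C_r·H/(1+e₀)·log₁₀(σ'_f/σ'_0) = 0.075×3.3/1.64×log₁₀(95.35/51.85)
    = 0.15091 × 0.26457 = 0.03993 m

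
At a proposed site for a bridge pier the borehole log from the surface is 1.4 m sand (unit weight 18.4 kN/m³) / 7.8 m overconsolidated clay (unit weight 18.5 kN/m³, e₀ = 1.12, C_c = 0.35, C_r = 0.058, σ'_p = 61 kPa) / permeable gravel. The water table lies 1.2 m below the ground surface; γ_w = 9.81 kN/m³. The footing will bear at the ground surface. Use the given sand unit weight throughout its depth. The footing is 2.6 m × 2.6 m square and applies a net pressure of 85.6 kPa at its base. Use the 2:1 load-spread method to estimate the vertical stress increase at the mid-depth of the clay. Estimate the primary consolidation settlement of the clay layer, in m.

Mid-depth of clay below the ground surface: z = 1.4 + 7.8/2 = 5.3 m.
Total vertical stress at mid-clay: σ_v = 18.4×1.4 + 18.5×3.9 = 97.91 kPa.
Pore pressure: u = 9.81×(5.3 − 1.2) = 40.221 kPa.
Initial effective stress: σ'_0 = σ_v − u = 97.91 − 40.221 = 57.689 kPa.
Stress increase at mid-clay by the 2:1 spreading method:
Δσ = qBL/((B+z)(L+z)) = 85.6×2.6×2.6/((2.6+5.3)(2.6+5.3)) = 9.2718 kPa
Final effective stress: σ'_f = 57.689 + 9.2718 = 66.961 kPa.
σ'_f = 66.961 > σ'_p = 61 kPa, so the stress path crosses the preconsolidation pressure — recompression up to σ'_p, then virgin compression beyond:
S_c = H/(1+e₀)·[C_r·log₁₀(σ'_p/σ'_0) + C_c·log₁₀(σ'_f/σ'_p)]
    = 7.8/2.12 × [0.058×log₁₀(61/57.689) + 0.35×log₁₀(66.961/61)]
    = 3.6792 × [0.0014057 + 0.014172] = 0.05731 m

S_c ≈ 0.0573 m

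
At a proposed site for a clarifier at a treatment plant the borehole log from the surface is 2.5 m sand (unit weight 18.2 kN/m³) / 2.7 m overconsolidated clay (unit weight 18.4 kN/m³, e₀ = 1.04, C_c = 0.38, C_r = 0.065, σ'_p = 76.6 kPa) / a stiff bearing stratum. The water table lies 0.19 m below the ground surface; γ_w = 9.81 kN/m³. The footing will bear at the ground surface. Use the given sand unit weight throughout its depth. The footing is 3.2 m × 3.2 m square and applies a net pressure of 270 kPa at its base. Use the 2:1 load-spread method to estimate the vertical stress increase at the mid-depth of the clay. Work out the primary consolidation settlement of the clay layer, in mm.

Mid-depth of clay below the ground surface: z = 2.5 + 2.7/2 = 3.85 m.
Total vertical stress at mid-clay: σ_v = 18.2×2.5 + 18.4×1.35 = 70.34 kPa.
Pore pressure: u = 9.81×(3.85 − 0.19) = 35.905 kPa.
Initial effective stress: σ'_0 = σ_v − u = 70.34 − 35.905 = 34.435 kPa.
Stress increase at mid-clay by the 2:1 spreading method:
Δσ = qBL/((B+z)(L+z)) = 270×3.2×3.2/((3.2+3.85)(3.2+3.85)) = 55.627 kPa
Final effective stress: σ'_f = 34.435 + 55.627 = 90.062 kPa.
σ'_f = 90.062 > σ'_p = 76.6 kPa, so the stress path crosses the preconsolidation pressure — recompression up to σ'_p, then virgin compression beyond:
S_c = H/(1+e₀)·[C_r·log₁₀(σ'_p/σ'_0) + C_c·log₁₀(σ'_f/σ'_p)]
    = 2.7/2.04 × [0.065×log₁₀(76.6/34.435) + 0.38×log₁₀(90.062/76.6)]
    = 1.3235 × [0.02257 + 0.026719] = 0.06523 m

S_c ≈ 65.2 mm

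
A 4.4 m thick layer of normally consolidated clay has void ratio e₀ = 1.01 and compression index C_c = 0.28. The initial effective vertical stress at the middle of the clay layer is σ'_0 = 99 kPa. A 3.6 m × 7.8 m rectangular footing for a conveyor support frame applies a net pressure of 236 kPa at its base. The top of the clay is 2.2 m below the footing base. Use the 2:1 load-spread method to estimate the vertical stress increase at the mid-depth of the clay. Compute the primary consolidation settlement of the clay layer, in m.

S_c ≈ 0.139 m

Mid-depth of clay below the footing base: z = 2.2 + 4.4/2 = 4.4 m.
Stress increase at mid-clay by the 2:1 spreading method:
Δσ = qBL/((B+z)(L+z)) = 236×3.6×7.8/((3.6+4.4)(7.8+4.4)) = 67.898 kPa
Final effective stress: σ'_f = σ'_0 + Δσ = 99 + 67.898 = 166.9 kPa.
Normally consolidated clay, so the full stress increment lies on the virgin compression line:
S_c = C_c·H/(1+e₀)·log₁₀(σ'_f/σ'_0) = 0.28×4.4/(1+1.01)×log₁₀(166.9/99)
    = 0.61294 × 0.22682 = 0.139 m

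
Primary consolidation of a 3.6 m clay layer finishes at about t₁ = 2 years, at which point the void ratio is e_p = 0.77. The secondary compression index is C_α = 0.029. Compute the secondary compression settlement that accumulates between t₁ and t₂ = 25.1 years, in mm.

Secondary compression: S_s = C_α·H/(1+e_p)·log₁₀(t₂/t₁)
S_s = 0.029×3.6/(1+0.77)×log₁₀(25.1/2)
    = 0.05898 × 1.099 = 0.0648 m

S_s ≈ 64.8 mm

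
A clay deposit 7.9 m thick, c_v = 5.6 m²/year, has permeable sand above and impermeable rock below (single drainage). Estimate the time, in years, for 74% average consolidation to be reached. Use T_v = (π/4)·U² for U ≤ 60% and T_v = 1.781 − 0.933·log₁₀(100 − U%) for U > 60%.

Drainage path length: H_d = H = 7.9 m (single drainage).
U > 60%: T_v = 1.781 − 0.933·log₁₀(100 − 74) = 0.46083.
t = T_v·H_d²/c_v = 0.46083×7.9²/5.6 = 5.136 years.

t ≈ 5.14 years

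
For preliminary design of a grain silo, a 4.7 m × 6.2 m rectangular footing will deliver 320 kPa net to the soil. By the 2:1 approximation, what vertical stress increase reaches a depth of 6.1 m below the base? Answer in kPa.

Δσ_z ≈ 70.2 kPa

By the 2:1 method the load spreads at 1 horizontal : 2 vertical, so at depth z the loaded area has grown by z in each plan dimension:
Δσ = qBL/((B+z)(L+z)) = 320×4.7×6.2/((4.7+6.1)(6.2+6.1)) = 70.196 kPa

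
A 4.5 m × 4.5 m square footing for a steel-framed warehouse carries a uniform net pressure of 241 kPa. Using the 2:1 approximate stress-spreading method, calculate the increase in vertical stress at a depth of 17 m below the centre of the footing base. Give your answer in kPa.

Δσ_z ≈ 10.6 kPa

By the 2:1 method the load spreads at 1 horizontal : 2 vertical, so at depth z the loaded area has grown by z in each plan dimension:
Δσ = qBL/((B+z)(L+z)) = 241×4.5×4.5/((4.5+17)(4.5+17)) = 10.558 kPa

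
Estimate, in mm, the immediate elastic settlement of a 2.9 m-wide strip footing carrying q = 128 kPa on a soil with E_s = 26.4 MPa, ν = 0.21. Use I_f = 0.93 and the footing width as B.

S_e ≈ 12.5 mm

Immediate (elastic) settlement: S_e = q·B·(1−ν²)/E_s · I_f.
E_s = 26.4 MPa = 26400 kPa.
S_e = 128 × 2.9 × (1 − 0.21²) / 26400 × 0.93
    = 128 × 2.9 × 0.9559 / 26400 × 0.93
    = 0.0125 m = 12.5 mm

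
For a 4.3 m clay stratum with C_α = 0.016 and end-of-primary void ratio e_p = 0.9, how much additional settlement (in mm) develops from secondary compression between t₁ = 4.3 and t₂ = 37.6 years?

S_s ≈ 34.1 mm

Secondary compression: S_s = C_α·H/(1+e_p)·log₁₀(t₂/t₁)
S_s = 0.016×4.3/(1+0.9)×log₁₀(37.6/4.3)
    = 0.03621 × 0.9417 = 0.0341 m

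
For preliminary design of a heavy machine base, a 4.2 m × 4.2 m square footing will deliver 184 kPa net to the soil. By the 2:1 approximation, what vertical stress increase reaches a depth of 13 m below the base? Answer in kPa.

Δσ_z ≈ 11 kPa

By the 2:1 method the load spreads at 1 horizontal : 2 vertical, so at depth z the loaded area has grown by z in each plan dimension:
Δσ = qBL/((B+z)(L+z)) = 184×4.2×4.2/((4.2+13)(4.2+13)) = 10.971 kPa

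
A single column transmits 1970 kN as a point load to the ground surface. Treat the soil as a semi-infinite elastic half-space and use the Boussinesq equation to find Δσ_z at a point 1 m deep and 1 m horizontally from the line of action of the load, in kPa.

Boussinesq vertical stress below a point load on an elastic half-space:
Δσ_z = 3P/(2πz²) · [1 + (r/z)²]^(−5/2)
r/z = 1/1 = 1; [1+(r/z)²]^(−5/2) = 0.17678.
Δσ_z = 3×1970/(2π×1²) × 0.17678 = 940.61 × 0.17678 = 166.3 kPa

Δσ_z ≈ 166 kPa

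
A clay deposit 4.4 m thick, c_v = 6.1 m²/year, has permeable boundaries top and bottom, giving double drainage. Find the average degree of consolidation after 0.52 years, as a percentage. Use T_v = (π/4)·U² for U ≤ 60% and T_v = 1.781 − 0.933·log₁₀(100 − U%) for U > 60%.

Drainage path length: H_d = H/2 = 2.2 m (double drainage).
T_v = c_v·t/H_d² = 6.1×0.52/2.2² = 0.65537.
T_v = 0.65537 corresponds to the U > 60% branch:
U = 1 − 10^((1.781 − T_v)/0.933)/100 = 0.8391

U ≈ 83.9 %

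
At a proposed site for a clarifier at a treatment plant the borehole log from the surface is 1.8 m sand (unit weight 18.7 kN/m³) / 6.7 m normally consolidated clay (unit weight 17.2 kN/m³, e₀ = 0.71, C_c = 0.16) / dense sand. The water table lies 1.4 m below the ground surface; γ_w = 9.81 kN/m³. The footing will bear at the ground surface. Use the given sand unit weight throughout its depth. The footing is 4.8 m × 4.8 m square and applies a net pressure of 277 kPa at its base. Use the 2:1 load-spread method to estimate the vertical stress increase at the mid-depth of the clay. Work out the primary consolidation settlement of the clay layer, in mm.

S_c ≈ 213 mm

Mid-depth of clay below the ground surface: z = 1.8 + 6.7/2 = 5.15 m.
Total vertical stress at mid-clay: σ_v = 18.7×1.8 + 17.2×3.35 = 91.28 kPa.
Pore pressure: u = 9.81×(5.15 − 1.4) = 36.788 kPa.
Initial effective stress: σ'_0 = σ_v − u = 91.28 − 36.788 = 54.492 kPa.
Stress increase at mid-clay by the 2:1 spreading method:
Δσ = qBL/((B+z)(L+z)) = 277×4.8×4.8/((4.8+5.15)(4.8+5.15)) = 64.464 kPa
Final effective stress: σ'_f = σ'_0 + Δσ = 54.492 + 64.464 = 118.96 kPa.
Normally consolidated clay, so the full stress increment lies on the virgin compression line:
S_c = C_c·H/(1+e₀)·log₁₀(σ'_f/σ'_0) = 0.16×6.7/(1+0.71)×log₁₀(118.96/54.492)
    = 0.6269 × 0.33907 = 0.2126 m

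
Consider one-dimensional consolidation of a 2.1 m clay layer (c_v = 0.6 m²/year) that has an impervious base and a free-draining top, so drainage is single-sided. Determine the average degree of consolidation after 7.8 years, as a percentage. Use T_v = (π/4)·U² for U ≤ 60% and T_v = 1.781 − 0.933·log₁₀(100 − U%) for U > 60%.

U ≈ 94.1 %

Drainage path length: H_d = H = 2.1 m (single drainage).
T_v = c_v·t/H_d² = 0.6×7.8/2.1² = 1.0612.
T_v = 1.0612 corresponds to the U > 60% branch:
U = 1 − 10^((1.781 − T_v)/0.933)/100 = 0.9409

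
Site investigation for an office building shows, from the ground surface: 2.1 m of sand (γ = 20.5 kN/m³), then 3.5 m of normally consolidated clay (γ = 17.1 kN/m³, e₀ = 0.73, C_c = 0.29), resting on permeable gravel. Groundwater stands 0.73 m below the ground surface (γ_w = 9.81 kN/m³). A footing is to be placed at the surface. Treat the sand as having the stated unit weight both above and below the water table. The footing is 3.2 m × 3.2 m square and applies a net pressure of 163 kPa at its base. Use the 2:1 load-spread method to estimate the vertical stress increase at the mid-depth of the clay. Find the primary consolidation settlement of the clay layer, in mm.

S_c ≈ 149 mm

Mid-depth of clay below the ground surface: z = 2.1 + 3.5/2 = 3.85 m.
Total vertical stress at mid-clay: σ_v = 20.5×2.1 + 17.1×1.75 = 72.975 kPa.
Pore pressure: u = 9.81×(3.85 − 0.73) = 30.607 kPa.
Initial effective stress: σ'_0 = σ_v − u = 72.975 − 30.607 = 42.368 kPa.
Stress increase at mid-clay by the 2:1 spreading method:
Δσ = qBL/((B+z)(L+z)) = 163×3.2×3.2/((3.2+3.85)(3.2+3.85)) = 33.582 kPa
Final effective stress: σ'_f = σ'_0 + Δσ = 42.368 + 33.582 = 75.95 kPa.
Normally consolidated clay, so the full stress increment lies on the virgin compression line:
S_c = C_c·H/(1+e₀)·log₁₀(σ'_f/σ'_0) = 0.29×3.5/(1+0.73)×log₁₀(75.95/42.368)
    = 0.58671 × 0.25349 = 0.1487 m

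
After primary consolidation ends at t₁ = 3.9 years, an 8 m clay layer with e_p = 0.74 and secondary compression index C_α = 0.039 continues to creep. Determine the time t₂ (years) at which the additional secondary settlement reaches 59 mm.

S_s = C_α·H/(1+e_p)·log₁₀(t₂/t₁) ⇒ log₁₀(t₂/t₁) = S_s·(1+e_p)/(C_α·H).
log₁₀(t₂/t₁) = 0.059 × (1+0.74) / (0.039×8) = 0.329
t₂ = t₁ × 10^0.329 = 3.9 × 2.133 = 8.32 years

t₂ ≈ 8.32 years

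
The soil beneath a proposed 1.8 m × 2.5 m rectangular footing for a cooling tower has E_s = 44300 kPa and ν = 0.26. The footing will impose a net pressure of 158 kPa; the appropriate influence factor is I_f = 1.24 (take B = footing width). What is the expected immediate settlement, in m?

Immediate (elastic) settlement: S_e = q·B·(1−ν²)/E_s · I_f.
S_e = 158 × 1.8 × (1 − 0.26²) / 44300 × 1.24
    = 158 × 1.8 × 0.9324 / 44300 × 1.24
    = 0.007422 m

S_e ≈ 0.00742 m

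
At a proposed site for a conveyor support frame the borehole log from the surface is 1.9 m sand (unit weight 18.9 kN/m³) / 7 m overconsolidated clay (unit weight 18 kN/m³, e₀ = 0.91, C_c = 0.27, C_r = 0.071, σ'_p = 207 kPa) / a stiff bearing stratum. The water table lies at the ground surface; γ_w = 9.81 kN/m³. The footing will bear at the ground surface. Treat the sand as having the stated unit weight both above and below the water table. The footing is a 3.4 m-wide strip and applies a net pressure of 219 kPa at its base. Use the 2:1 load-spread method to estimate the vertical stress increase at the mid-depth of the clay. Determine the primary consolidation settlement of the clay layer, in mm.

S_c ≈ 118 mm

Mid-depth of clay below the ground surface: z = 1.9 + 7/2 = 5.4 m.
Total vertical stress at mid-clay: σ_v = 18.9×1.9 + 18×3.5 = 98.91 kPa.
Pore pressure: u = 9.81×(5.4 − 0) = 52.974 kPa.
Initial effective stress: σ'_0 = σ_v − u = 98.91 − 52.974 = 45.936 kPa.
Stress increase at mid-clay by the 2:1 spreading method:
Δσ = qB/(B+z) = 219×3.4/(3.4+5.4) = 84.614 kPa
Final effective stress: σ'_f = 45.936 + 84.614 = 130.55 kPa.
σ'_f = 130.55 ≤ σ'_p = 207 kPa, so the clay remains overconsolidated and only the recompression index applies:
S_c = C_r·H/(1+e₀)·log₁₀(σ'_f/σ'_0) = 0.071×7/1.91×log₁₀(130.55/45.936)
    = 0.26021 × 0.45362 = 0.118 m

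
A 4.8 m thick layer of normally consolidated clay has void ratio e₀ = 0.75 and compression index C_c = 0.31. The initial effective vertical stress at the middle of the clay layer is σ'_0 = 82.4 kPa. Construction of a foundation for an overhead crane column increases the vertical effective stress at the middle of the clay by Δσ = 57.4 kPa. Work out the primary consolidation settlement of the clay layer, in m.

S_c ≈ 0.195 m

Final effective stress: σ'_f = σ'_0 + Δσ = 82.4 + 57.4 = 139.8 kPa.
Normally consolidated clay, so the full stress increment lies on the virgin compression line:
S_c = C_c·H/(1+e₀)·log₁₀(σ'_f/σ'_0) = 0.31×4.8/(1+0.75)×log₁₀(139.8/82.4)
    = 0.85029 × 0.22958 = 0.1952 m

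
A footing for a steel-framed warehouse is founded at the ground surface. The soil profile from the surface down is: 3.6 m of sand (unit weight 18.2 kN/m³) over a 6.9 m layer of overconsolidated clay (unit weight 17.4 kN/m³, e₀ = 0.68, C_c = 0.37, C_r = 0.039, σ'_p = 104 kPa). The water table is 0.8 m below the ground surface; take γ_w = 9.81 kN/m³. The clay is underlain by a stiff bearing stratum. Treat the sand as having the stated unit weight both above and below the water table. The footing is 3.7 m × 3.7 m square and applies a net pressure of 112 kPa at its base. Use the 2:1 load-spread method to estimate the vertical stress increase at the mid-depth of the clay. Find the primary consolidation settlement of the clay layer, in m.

Mid-depth of clay below the ground surface: z = 3.6 + 6.9/2 = 7.05 m.
Total vertical stress at mid-clay: σ_v = 18.2×3.6 + 17.4×3.45 = 125.55 kPa.
Pore pressure: u = 9.81×(7.05 − 0.8) = 61.312 kPa.
Initial effective stress: σ'_0 = σ_v − u = 125.55 − 61.312 = 64.238 kPa.
Stress increase at mid-clay by the 2:1 spreading method:
Δσ = qBL/((B+z)(L+z)) = 112×3.7×3.7/((3.7+7.05)(3.7+7.05)) = 13.268 kPa
Final effective stress: σ'_f = 64.238 + 13.268 = 77.506 kPa.
σ'_f = 77.506 ≤ σ'_p = 104 kPa, so the clay remains overconsolidated and only the recompression index applies:
S_c = C_r·H/(1+e₀)·log₁₀(σ'_f/σ'_0) = 0.039×6.9/1.68×log₁₀(77.506/64.238)
    = 0.16018 × 0.081543 = 0.01306 m

S_c ≈ 0.0131 m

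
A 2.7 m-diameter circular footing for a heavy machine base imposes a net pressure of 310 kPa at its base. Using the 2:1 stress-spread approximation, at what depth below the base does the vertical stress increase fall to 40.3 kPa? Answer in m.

2:1 spreading — at depth z the loaded area has grown by z in each plan dimension:
qD²/(D+z)² = Δσ_z ⇒ z = D(√(q/Δσ_z) − 1) = 2.7×(√(310/40.3) − 1) = 4.788 m

z ≈ 4.79 m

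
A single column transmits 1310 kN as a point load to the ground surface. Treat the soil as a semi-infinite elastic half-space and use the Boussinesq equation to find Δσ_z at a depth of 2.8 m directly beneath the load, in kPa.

Δσ_z ≈ 79.8 kPa

Boussinesq vertical stress below a point load on an elastic half-space:
Δσ_z = 3P/(2πz²) · [1 + (r/z)²]^(−5/2)
r/z = 0/2.8 = 0; [1+(r/z)²]^(−5/2) = 1.
Δσ_z = 3×1310/(2π×2.8²) × 1 = 79.78 × 1 = 79.78 kPa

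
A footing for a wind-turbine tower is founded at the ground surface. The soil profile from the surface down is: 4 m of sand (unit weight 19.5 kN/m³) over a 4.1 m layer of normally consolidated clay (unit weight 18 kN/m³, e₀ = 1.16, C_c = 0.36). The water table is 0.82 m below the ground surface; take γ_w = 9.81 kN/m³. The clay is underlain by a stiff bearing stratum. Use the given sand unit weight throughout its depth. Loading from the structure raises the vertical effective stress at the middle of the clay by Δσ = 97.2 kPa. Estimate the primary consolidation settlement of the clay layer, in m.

S_c ≈ 0.275 m

Mid-depth of clay below the ground surface: z = 4 + 4.1/2 = 6.05 m.
Total vertical stress at mid-clay: σ_v = 19.5×4 + 18×2.05 = 114.9 kPa.
Pore pressure: u = 9.81×(6.05 − 0.82) = 51.306 kPa.
Initial effective stress: σ'_0 = σ_v − u = 114.9 − 51.306 = 63.594 kPa.
Final effective stress: σ'_f = σ'_0 + Δσ = 63.594 + 97.2 = 160.79 kPa.
Normally consolidated clay, so the full stress increment lies on the virgin compression line:
S_c = C_c·H/(1+e₀)·log₁₀(σ'_f/σ'_0) = 0.36×4.1/(1+1.16)×log₁₀(160.79/63.594)
    = 0.68333 × 0.40284 = 0.2753 m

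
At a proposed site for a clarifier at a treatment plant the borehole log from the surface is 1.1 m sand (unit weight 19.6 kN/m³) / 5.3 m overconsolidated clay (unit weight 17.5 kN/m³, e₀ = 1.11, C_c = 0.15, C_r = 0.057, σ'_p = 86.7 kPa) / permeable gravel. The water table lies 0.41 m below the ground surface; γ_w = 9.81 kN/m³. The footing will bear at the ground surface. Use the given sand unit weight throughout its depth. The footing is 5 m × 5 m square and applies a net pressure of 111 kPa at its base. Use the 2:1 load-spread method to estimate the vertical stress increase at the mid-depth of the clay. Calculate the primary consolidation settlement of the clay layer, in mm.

Mid-depth of clay below the ground surface: z = 1.1 + 5.3/2 = 3.75 m.
Total vertical stress at mid-clay: σ_v = 19.6×1.1 + 17.5×2.65 = 67.935 kPa.
Pore pressure: u = 9.81×(3.75 − 0.41) = 32.765 kPa.
Initial effective stress: σ'_0 = σ_v − u = 67.935 − 32.765 = 35.17 kPa.
Stress increase at mid-clay by the 2:1 spreading method:
Δσ = qBL/((B+z)(L+z)) = 111×5×5/((5+3.75)(5+3.75)) = 36.245 kPa
Final effective stress: σ'_f = 35.17 + 36.245 = 71.415 kPa.
σ'_f = 71.415 ≤ σ'_p = 86.7 kPa, so the clay remains overconsolidated and only the recompression index applies:
S_c = C_r·H/(1+e₀)·log₁₀(σ'_f/σ'_0) = 0.057×5.3/2.11×log₁₀(71.415/35.17)
    = 0.14317 × 0.30762 = 0.04404 m

S_c ≈ 44 mm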